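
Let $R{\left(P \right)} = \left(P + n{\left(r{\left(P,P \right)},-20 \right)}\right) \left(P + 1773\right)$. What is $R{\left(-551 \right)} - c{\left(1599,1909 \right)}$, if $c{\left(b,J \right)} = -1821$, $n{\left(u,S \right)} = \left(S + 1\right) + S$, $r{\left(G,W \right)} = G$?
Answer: $-719159$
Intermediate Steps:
$n{\left(u,S \right)} = 1 + 2 S$ ($n{\left(u,S \right)} = \left(1 + S\right) + S = 1 + 2 S$)
$R{\left(P \right)} = \left(-39 + P\right) \left(1773 + P\right)$ ($R{\left(P \right)} = \left(P + \left(1 + 2 \left(-20\right)\right)\right) \left(P + 1773\right) = \left(P + \left(1 - 40\right)\right) \left(1773 + P\right) = \left(P - 39\right) \left(1773 + P\right) = \left(-39 + P\right) \left(1773 + P\right)$)
$R{\left(-551 \right)} - c{\left(1599,1909 \right)} = \left(-69147 + \left(-551\right)^{2} + 1734 \left(-551\right)\right) - -1821 = \left(-69147 + 303601 - 955434\right) + 1821 = -720980 + 1821 = -719159$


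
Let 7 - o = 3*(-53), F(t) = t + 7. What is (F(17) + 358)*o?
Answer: 63412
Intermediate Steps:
F(t) = 7 + t
o = 166 (o = 7 - 3*(-53) = 7 - 1*(-159) = 7 + 159 = 166)
(F(17) + 358)*o = ((7 + 17) + 358)*166 = (24 + 358)*166 = 382*166 = 63412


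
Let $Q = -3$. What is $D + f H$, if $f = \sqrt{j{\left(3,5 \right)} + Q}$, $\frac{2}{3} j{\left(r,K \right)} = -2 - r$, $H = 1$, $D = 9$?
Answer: $9 + \frac{i \sqrt{42}}{2} \approx 9.0 + 3.2404 i$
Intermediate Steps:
$j{\left(r,K \right)} = -3 - \frac{3 r}{2}$ ($j{\left(r,K \right)} = \frac{3 \left(-2 - r\right)}{2} = -3 - \frac{3 r}{2}$)
$f = \frac{i \sqrt{42}}{2}$ ($f = \sqrt{\left(-3 - \frac{9}{2}\right) - 3} = \sqrt{- \frac{15}{2} - 3} = \sqrt{- \frac{21}{2}} = \frac{i \sqrt{42}}{2} \approx 3.2404 i$)
$D + f H = 9 + \frac{i \sqrt{42}}{2} \cdot 1 = 9 + \frac{i \sqrt{42}}{2}$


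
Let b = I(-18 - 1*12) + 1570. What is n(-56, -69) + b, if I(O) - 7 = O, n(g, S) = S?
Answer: 1478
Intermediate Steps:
I(O) = 7 + O
b = 1547 (b = (7 + (-18 - 1*12)) + 1570 = (7 + (-18 - 12)) + 1570 = (7 - 30) + 1570 = -23 + 1570 = 1547)
n(-56, -69) + b = -69 + 1547 = 1478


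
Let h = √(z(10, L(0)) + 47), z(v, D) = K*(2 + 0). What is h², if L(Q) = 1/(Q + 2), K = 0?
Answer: 47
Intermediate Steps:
L(Q) = 1/(2 + Q)
z(v, D) = 0 (z(v, D) = 0*(2 + 0) = 0*2 = 0)
h = √47 (h = √(0 + 47) = √47 ≈ 6.8557)
h² = (√47)² = 47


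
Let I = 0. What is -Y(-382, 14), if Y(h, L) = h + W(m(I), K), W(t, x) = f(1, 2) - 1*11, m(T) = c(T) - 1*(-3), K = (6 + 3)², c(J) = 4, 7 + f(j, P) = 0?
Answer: 400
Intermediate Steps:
f(j, P) = -7 (f(j, P) = -7 + 0 = -7)
K = 81 (K = 9² = 81)
m(T) = 7 (m(T) = 4 - 1*(-3) = 4 + 3 = 7)
W(t, x) = -18 (W(t, x) = -7 - 1*11 = -7 - 11 = -18)
Y(h, L) = -18 + h (Y(h, L) = h - 18 = -18 + h)
-Y(-382, 14) = -(-18 - 382) = -1*(-400) = 400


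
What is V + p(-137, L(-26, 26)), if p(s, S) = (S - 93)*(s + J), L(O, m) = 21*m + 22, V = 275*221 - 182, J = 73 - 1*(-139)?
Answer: 96218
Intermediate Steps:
J = 212 (J = 73 + 139 = 212)
V = 60593 (V = 60775 - 182 = 60593)
L(O, m) = 22 + 21*m
p(s, S) = (-93 + S)*(212 + s) (p(s, S) = (S - 93)*(s + 212) = (-93 + S)*(212 + s))
V + p(-137, L(-26, 26)) = 60593 + (-19716 - 93*(-137) + 212*(22 + 21*26) + (22 + 21*26)*(-137)) = 60593 + (-19716 + 12741 + 212*(22 + 546) + (22 + 546)*(-137)) = 60593 + (-19716 + 12741 + 212*568 + 568*(-137)) = 60593 + (-19716 + 12741 + 120416 - 77816) = 60593 + 35625 = 96218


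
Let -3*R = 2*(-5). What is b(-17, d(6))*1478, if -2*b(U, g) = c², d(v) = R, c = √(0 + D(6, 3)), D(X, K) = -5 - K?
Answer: 5912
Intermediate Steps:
R = 10/3 (R = -2*(-5)/3 = -⅓*(-10) = 10/3 ≈ 3.3333)
c = 2*I*√2 (c = √(0 + (-5 - 1*3)) = √(0 + (-5 - 3)) = √(0 - 8) = √(-8) = 2*I*√2 ≈ 2.8284*I)
d(v) = 10/3
b(U, g) = 4 (b(U, g) = -(2*I*√2)²/2 = -½*(-8) = 4)
b(-17, d(6))*1478 = 4*1478 = 5912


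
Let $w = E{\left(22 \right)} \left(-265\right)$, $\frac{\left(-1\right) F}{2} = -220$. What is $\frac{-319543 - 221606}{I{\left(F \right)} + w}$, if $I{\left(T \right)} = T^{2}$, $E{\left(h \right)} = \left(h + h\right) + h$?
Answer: $- \frac{541149}{176110} \approx -3.0728$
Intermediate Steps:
$E{\left(h \right)} = 3 h$ ($E{\left(h \right)} = 2 h + h = 3 h$)
$F = 440$ ($F = \left(-2\right) \left(-220\right) = 440$)
$w = -17490$ ($w = 3 \cdot 22 \left(-265\right) = 66 \left(-265\right) = -17490$)
$\frac{-319543 - 221606}{I{\left(F \right)} + w} = \frac{-319543 - 221606}{440^{2} - 17490} = \frac{-319543 - 221606}{193600 - 17490} = \frac{-319543 - 221606}{176110} = \left(-541149\right) \frac{1}{176110} = - \frac{541149}{176110}$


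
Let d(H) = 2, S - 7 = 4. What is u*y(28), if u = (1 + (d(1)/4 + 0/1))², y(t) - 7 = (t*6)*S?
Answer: 16695/4 ≈ 4173.8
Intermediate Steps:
S = 11 (S = 7 + 4 = 11)
y(t) = 7 + 66*t (y(t) = 7 + (t*6)*11 = 7 + (6*t)*11 = 7 + 66*t)
u = 9/4 (u = (1 + (2/4 + 0/1))² = (1 + (2*(¼) + 0*1))² = (1 + (½ + 0))² = (1 + ½)² = (3/2)² = 9/4 ≈ 2.2500)
u*y(28) = 9*(7 + 66*28)/4 = 9*(7 + 1848)/4 = (9/4)*1855 = 16695/4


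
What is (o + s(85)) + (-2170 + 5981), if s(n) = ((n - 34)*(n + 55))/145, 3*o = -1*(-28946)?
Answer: 1175275/87 ≈ 13509.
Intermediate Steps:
o = 28946/3 (o = (-1*(-28946))/3 = (1/3)*28946 = 28946/3 ≈ 9648.7)
s(n) = (-34 + n)*(55 + n)/145 (s(n) = ((-34 + n)*(55 + n))*(1/145) = (-34 + n)*(55 + n)/145)
(o + s(85)) + (-2170 + 5981) = (28946/3 + (-374/29 + (1/145)*85**2 + (21/145)*85)) + (-2170 + 5981) = (28946/3 + (-374/29 + (1/145)*7225 + 357/29)) + 3811 = (28946/3 + (-374/29 + 1445/29 + 357/29)) + 3811 = (28946/3 + 1428/29) + 3811 = 843718/87 + 3811 = 1175275/87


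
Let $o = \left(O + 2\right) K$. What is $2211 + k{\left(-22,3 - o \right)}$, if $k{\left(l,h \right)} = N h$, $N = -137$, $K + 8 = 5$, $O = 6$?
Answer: $-1488$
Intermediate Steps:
$K = -3$ ($K = -8 + 5 = -3$)
$o = -24$ ($o = \left(6 + 2\right) \left(-3\right) = 8 \left(-3\right) = -24$)
$k{\left(l,h \right)} = - 137 h$
$2211 + k{\left(-22,3 - o \right)} = 2211 - 137 \left(3 - -24\right) = 2211 - 137 \left(3 + 24\right) = 2211 - 3699 = -1488$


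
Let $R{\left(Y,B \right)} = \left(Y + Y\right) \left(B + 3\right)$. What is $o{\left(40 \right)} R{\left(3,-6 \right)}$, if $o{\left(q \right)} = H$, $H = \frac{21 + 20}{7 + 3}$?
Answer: $- \frac{369}{5} \approx -73.8$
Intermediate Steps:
$H = \frac{41}{10} \approx 4.1$
$o{\left(q \right)} = \frac{41}{10}$
$R{\left(Y,B \right)} = 2 Y \left(3 + B\right)$
$o{\left(40 \right)} R{\left(3,-6 \right)} = \frac{41 \cdot 2 \cdot 3 \left(3 - 6\right)}{10} = \frac{41 \cdot 2 \cdot 3 \left(-3\right)}{10} = \frac{41}{10} \left(-18\right) = - \frac{369}{5}$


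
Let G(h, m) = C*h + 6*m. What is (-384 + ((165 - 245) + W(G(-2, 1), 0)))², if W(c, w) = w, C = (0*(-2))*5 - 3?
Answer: 215296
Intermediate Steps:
C = -3 (C = 0*5 - 3 = 0 - 3 = -3)
G(h, m) = -3*h + 6*m
(-384 + ((165 - 245) + W(G(-2, 1), 0)))² = (-384 + ((165 - 245) + 0))² = (-384 + (-80 + 0))² = (-384 - 80)² = (-464)² = 215296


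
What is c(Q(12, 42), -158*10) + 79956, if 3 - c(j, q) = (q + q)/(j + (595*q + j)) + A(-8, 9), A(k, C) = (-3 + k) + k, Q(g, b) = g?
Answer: 18796348792/235019 ≈ 79978.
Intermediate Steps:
A(k, C) = -3 + 2*k
c(j, q) = 22 - 2*q/(2*j + 595*q) (c(j, q) = 3 - ((q + q)/(j + (595*q + j)) + (-3 + 2*(-8))) = 3 - ((2*q)/(j + (j + 595*q)) + (-3 - 16)) = 3 - ((2*q)/(2*j + 595*q) - 19) = 3 - (2*q/(2*j + 595*q) - 19) = 3 - (-19 + 2*q/(2*j + 595*q)) = 3 + (19 - 2*q/(2*j + 595*q)) = 22 - 2*q/(2*j + 595*q))
c(Q(12, 42), -158*10) + 79956 = 4*(11*12 + 3272*(-158*10))/(2*12 + 595*(-158*10)) + 79956 = 4*(132 + 3272*(-1580))/(24 + 595*(-1580)) + 79956 = 4*(132 - 5169760)/(24 - 940100) + 79956 = 4*(-5169628)/(-940076) + 79956 = 4*(-1/940076)*(-5169628) + 79956 = 5169628/235019 + 79956 = 18796348792/235019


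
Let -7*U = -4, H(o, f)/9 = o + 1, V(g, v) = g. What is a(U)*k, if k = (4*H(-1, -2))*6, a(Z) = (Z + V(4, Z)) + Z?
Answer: 0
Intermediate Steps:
H(o, f) = 9 + 9*o (H(o, f) = 9*(o + 1) = 9*(1 + o) = 9 + 9*o)
U = 4/7 (U = -⅐*(-4) = 4/7 ≈ 0.57143)
a(Z) = 4 + 2*Z (a(Z) = (Z + 4) + Z = (4 + Z) + Z = 4 + 2*Z)
k = 0 (k = (4*(9 + 9*(-1)))*6 = (4*(9 - 9))*6 = (4*0)*6 = 0*6 = 0)
a(U)*k = (4 + 2*(4/7))*0 = (4 + 8/7)*0 = (36/7)*0 = 0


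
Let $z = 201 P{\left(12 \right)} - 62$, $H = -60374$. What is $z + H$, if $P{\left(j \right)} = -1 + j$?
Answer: $-58225$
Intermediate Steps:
$z = 2149$ ($z = 201 \left(-1 + 12\right) - 62 = 201 \cdot 11 - 62 = 2211 - 62 = 2149$)
$z + H = 2149 - 60374 = -58225$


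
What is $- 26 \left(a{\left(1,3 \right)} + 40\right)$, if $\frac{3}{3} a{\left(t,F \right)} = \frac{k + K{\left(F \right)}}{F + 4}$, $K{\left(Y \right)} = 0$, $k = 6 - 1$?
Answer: $- \frac{7410}{7} \approx -1058.6$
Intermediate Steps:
$k = 5$
$a{\left(t,F \right)} = \frac{5}{4 + F}$ ($a{\left(t,F \right)} = \frac{5 + 0}{F + 4} = \frac{5}{4 + F}$)
$- 26 \left(a{\left(1,3 \right)} + 40\right) = - 26 \left(\frac{5}{4 + 3} + 40\right) = - 26 \left(\frac{5}{7} + 40\right) = \left(-26\right) \frac{285}{7} = - \frac{7410}{7}$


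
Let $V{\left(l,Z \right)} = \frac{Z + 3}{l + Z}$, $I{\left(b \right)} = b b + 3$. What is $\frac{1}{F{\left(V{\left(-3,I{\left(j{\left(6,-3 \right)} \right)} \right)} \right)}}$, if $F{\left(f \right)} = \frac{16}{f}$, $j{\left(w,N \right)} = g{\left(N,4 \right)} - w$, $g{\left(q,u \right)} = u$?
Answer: $\frac{5}{32} \approx 0.15625$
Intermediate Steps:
$j{\left(w,N \right)} = 4 - w$
$I{\left(b \right)} = 3 + b^{2}$ ($I{\left(b \right)} = b^{2} + 3 = 3 + b^{2}$)
$V{\left(l,Z \right)} = \frac{3 + Z}{Z + l}$
$\frac{1}{F{\left(V{\left(-3,I{\left(j{\left(6,-3 \right)} \right)} \right)} \right)}} = \frac{1}{16 \frac{1}{\frac{1}{\left(3 + \left(4 - 6\right)^{2}\right) - 3} \left(3 + \left(3 + \left(4 - 6\right)^{2}\right)\right)}} = \frac{1}{16 \frac{1}{\frac{1}{\left(3 + \left(-2\right)^{2}\right) - 3} \left(3 + \left(3 + \left(-2\right)^{2}\right)\right)}} = \frac{1}{16 \frac{1}{\frac{1}{\left(3 + 4\right) - 3} \left(3 + \left(3 + 4\right)\right)}} = \frac{1}{16 \frac{1}{\frac{1}{7 - 3} \left(3 + 7\right)}} = \frac{1}{16 \frac{1}{\frac{1}{4} \cdot 10}} = \frac{1}{16 \frac{1}{\frac{5}{2}}} = \frac{1}{16 \cdot \frac{2}{5}} = \frac{1}{\frac{32}{5}} = \frac{5}{32}$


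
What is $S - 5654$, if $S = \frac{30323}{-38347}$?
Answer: $- \frac{216844261}{38347} \approx -5654.8$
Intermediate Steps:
$S = - \frac{30323}{38347}$ ($S = 30323 \left(- \frac{1}{38347}\right) = - \frac{30323}{38347} \approx -0.79075$)
$S - 5654 = - \frac{30323}{38347} - 5654 = - \frac{216844261}{38347}$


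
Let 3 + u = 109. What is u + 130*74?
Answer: 9726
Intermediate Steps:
u = 106 (u = -3 + 109 = 106)
u + 130*74 = 106 + 130*74 = 106 + 9620 = 9726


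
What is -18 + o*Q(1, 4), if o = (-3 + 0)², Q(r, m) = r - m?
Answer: -45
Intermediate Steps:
o = 9 (o = (-3)² = 9)
-18 + o*Q(1, 4) = -18 + 9*(1 - 1*4) = -18 + 9*(1 - 4) = -18 + 9*(-3) = -18 - 27 = -45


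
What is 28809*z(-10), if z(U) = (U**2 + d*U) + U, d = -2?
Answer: 3168990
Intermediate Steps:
z(U) = U**2 - U (z(U) = (U**2 - 2*U) + U = U**2 - U)
28809*z(-10) = 28809*(-10*(-1 - 10)) = 28809*(-10*(-11)) = 28809*110 = 3168990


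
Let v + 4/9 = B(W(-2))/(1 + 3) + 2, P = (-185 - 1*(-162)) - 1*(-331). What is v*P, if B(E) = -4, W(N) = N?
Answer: 1540/9 ≈ 171.11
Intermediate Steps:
P = 308 (P = (-185 + 162) + 331 = -23 + 331 = 308)
v = 5/9 (v = -4/9 + (-4/(1 + 3) + 2) = -4/9 + (-4/4 + 2) = -4/9 + ((¼)*(-4) + 2) = -4/9 + (-1 + 2) = -4/9 + 1 = 5/9 ≈ 0.55556)
v*P = (5/9)*308 = 1540/9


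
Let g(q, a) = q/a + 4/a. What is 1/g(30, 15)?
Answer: 15/34 ≈ 0.44118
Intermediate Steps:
g(q, a) = 4/a + q/a
1/g(30, 15) = 1/((4 + 30)/15) = 1/((1/15)*34) = 1/(34/15) = 15/34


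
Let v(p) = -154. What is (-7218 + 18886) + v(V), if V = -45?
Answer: 11514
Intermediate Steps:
(-7218 + 18886) + v(V) = (-7218 + 18886) - 154 = 11668 - 154 = 11514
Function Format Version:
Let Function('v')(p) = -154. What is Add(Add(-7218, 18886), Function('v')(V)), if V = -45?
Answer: 11514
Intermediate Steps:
Add(Add(-7218, 18886), Function('v')(V)) = Add(Add(-7218, 18886), -154) = Add(11668, -154) = 11514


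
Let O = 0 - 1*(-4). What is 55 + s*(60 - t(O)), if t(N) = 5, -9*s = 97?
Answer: -4840/9 ≈ -537.78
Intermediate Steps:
s = -97/9 (s = -⅑*97 = -97/9 ≈ -10.778)
O = 4 (O = 0 + 4 = 4)
55 + s*(60 - t(O)) = 55 - 97*(60 - 1*5)/9 = 55 - 97*(60 - 5)/9 = 55 - 97/9*55 = 55 - 5335/9 = -4840/9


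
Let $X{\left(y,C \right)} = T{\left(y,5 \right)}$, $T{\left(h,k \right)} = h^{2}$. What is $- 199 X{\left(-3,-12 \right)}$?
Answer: $-1791$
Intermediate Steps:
$X{\left(y,C \right)} = y^{2}$
$- 199 X{\left(-3,-12 \right)} = - 199 \left(-3\right)^{2} = \left(-199\right) 9 = -1791$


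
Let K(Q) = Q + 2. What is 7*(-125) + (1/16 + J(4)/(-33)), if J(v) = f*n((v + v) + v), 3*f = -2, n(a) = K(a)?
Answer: -1385453/1584 ≈ -874.65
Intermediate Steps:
K(Q) = 2 + Q
n(a) = 2 + a
f = -2/3 (f = (1/3)*(-2) = -2/3 ≈ -0.66667)
J(v) = -4/3 - 2*v (J(v) = -2*(2 + ((v + v) + v))/3 = -2*(2 + (2*v + v))/3 = -2*(2 + 3*v)/3 = -4/3 - 2*v)
7*(-125) + (1/16 + J(4)/(-33)) = 7*(-125) + (1/16 + (-4/3 - 2*4)/(-33)) = -875 + (1*(1/16) + (-4/3 - 8)*(-1/33)) = -875 + (1/16 - 28/3*(-1/33)) = -875 + (1/16 + 28/99) = -875 + 547/1584 = -1385453/1584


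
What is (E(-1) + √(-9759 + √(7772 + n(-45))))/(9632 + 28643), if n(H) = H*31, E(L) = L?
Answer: -1/38275 + I*√(9759 - √6377)/38275 ≈ -2.6127e-5 + 0.0025704*I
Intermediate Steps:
n(H) = 31*H
(E(-1) + √(-9759 + √(7772 + n(-45))))/(9632 + 28643) = (-1 + √(-9759 + √(7772 + 31*(-45))))/(9632 + 28643) = (-1 + √(-9759 + √(7772 - 1395)))/38275 = (-1 + √(-9759 + √6377))*(1/38275) = -1/38275 + √(-9759 + √6377)/38275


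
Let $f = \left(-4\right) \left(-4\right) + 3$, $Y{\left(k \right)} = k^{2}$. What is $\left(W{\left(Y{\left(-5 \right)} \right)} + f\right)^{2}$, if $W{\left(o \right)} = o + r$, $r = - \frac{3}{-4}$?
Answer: $\frac{32041}{16} \approx 2002.6$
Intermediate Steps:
$f = 19$ ($f = 16 + 3 = 19$)
$r = \frac{3}{4}$ ($r = \left(-3\right) \left(- \frac{1}{4}\right) = \frac{3}{4} \approx 0.75$)
$W{\left(o \right)} = \frac{3}{4} + o$ ($W{\left(o \right)} = o + \frac{3}{4} = \frac{3}{4} + o$)
$\left(W{\left(Y{\left(-5 \right)} \right)} + f\right)^{2} = \left(\left(\frac{3}{4} + \left(-5\right)^{2}\right) + 19\right)^{2} = \left(\left(\frac{3}{4} + 25\right) + 19\right)^{2} = \left(\frac{103}{4} + 19\right)^{2} = \left(\frac{179}{4}\right)^{2} = \frac{32041}{16}$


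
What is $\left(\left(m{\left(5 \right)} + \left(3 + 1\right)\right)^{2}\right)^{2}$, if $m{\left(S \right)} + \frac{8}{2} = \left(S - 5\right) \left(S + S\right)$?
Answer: $0$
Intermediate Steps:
$m{\left(S \right)} = -4 + 2 S \left(-5 + S\right)$ ($m{\left(S \right)} = -4 + \left(S - 5\right) \left(S + S\right) = -4 + \left(-5 + S\right) 2 S = -4 + 2 S \left(-5 + S\right)$)
$\left(\left(m{\left(5 \right)} + \left(3 + 1\right)\right)^{2}\right)^{2} = \left(\left(\left(-4 - 50 + 2 \cdot 5^{2}\right) + \left(3 + 1\right)\right)^{2}\right)^{2} = \left(\left(\left(-4 - 50 + 2 \cdot 25\right) + 4\right)^{2}\right)^{2} = \left(\left(\left(-4 - 50 + 50\right) + 4\right)^{2}\right)^{2} = \left(\left(-4 + 4\right)^{2}\right)^{2} = \left(0^{2}\right)^{2} = 0^{2} = 0$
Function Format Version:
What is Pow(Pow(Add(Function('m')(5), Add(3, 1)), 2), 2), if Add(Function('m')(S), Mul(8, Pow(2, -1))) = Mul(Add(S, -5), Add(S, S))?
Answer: 0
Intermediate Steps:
Function('m')(S) = Add(-4, Mul(2, S, Add(-5, S))) (Function('m')(S) = Add(-4, Mul(Add(S, -5), Add(S, S))) = Add(-4, Mul(Add(-5, S), Mul(2, S))) = Add(-4, Mul(2, S, Add(-5, S))))
Pow(Pow(Add(Function('m')(5), Add(3, 1)), 2), 2) = Pow(Pow(Add(Add(-4, Mul(-10, 5), Mul(2, Pow(5, 2))), Add(3, 1)), 2), 2) = Pow(Pow(Add(Add(-4, -50, Mul(2, 25)), 4), 2), 2) = Pow(Pow(Add(Add(-4, -50, 50), 4), 2), 2) = Pow(Pow(Add(-4, 4), 2), 2) = Pow(Pow(0, 2), 2) = Pow(0, 2) = 0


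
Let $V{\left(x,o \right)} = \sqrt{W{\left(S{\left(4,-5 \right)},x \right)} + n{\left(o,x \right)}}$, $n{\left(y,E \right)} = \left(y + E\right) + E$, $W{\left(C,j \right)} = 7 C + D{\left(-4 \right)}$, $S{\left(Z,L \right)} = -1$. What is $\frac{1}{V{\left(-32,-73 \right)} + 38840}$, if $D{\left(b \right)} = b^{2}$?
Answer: $\frac{4855}{188568216} - \frac{i \sqrt{2}}{188568216} \approx 2.5747 \cdot 10^{-5} - 7.4998 \cdot 10^{-9} i$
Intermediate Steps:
$W{\left(C,j \right)} = 16 + 7 C$ ($W{\left(C,j \right)} = 7 C + \left(-4\right)^{2} = 7 C + 16 = 16 + 7 C$)
$n{\left(y,E \right)} = y + 2 E$ ($n{\left(y,E \right)} = \left(E + y\right) + E = y + 2 E$)
$V{\left(x,o \right)} = \sqrt{9 + o + 2 x}$ ($V{\left(x,o \right)} = \sqrt{\left(16 + 7 \left(-1\right)\right) + \left(o + 2 x\right)} = \sqrt{\left(16 - 7\right) + \left(o + 2 x\right)} = \sqrt{9 + \left(o + 2 x\right)} = \sqrt{9 + o + 2 x}$)
$\frac{1}{V{\left(-32,-73 \right)} + 38840} = \frac{1}{\sqrt{9 - 73 + 2 \left(-32\right)} + 38840} = \frac{1}{\sqrt{9 - 73 - 64} + 38840} = \frac{1}{\sqrt{-128} + 38840} = \frac{1}{8 i \sqrt{2} + 38840} = \frac{1}{38840 + 8 i \sqrt{2}}$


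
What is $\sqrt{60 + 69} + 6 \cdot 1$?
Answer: $6 + \sqrt{129} \approx 17.358$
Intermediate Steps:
$\sqrt{60 + 69} + 6 \cdot 1 = \sqrt{129} + 6 = 6 + \sqrt{129}$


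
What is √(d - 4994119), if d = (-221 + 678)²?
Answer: I*√4785270 ≈ 2187.5*I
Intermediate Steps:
d = 208849 (d = 457² = 208849)
√(d - 4994119) = √(208849 - 4994119) = √(-4785270) = I*√4785270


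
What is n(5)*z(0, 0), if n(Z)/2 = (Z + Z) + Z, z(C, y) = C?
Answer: 0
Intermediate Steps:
n(Z) = 6*Z (n(Z) = 2*((Z + Z) + Z) = 2*(2*Z + Z) = 2*(3*Z) = 6*Z)
n(5)*z(0, 0) = (6*5)*0 = 30*0 = 0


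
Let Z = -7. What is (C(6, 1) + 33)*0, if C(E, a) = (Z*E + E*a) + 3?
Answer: 0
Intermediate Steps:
C(E, a) = 3 - 7*E + E*a (C(E, a) = (-7*E + E*a) + 3 = 3 - 7*E + E*a)
(C(6, 1) + 33)*0 = ((3 - 7*6 + 6*1) + 33)*0 = ((3 - 42 + 6) + 33)*0 = (-33 + 33)*0 = 0*0 = 0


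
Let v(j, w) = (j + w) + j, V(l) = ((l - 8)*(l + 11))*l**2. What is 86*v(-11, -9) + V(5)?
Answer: -3866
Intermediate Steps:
V(l) = l**2*(-8 + l)*(11 + l) (V(l) = ((-8 + l)*(11 + l))*l**2 = l**2*(-8 + l)*(11 + l))
v(j, w) = w + 2*j
86*v(-11, -9) + V(5) = 86*(-9 + 2*(-11)) + 5**2*(-88 + 5**2 + 3*5) = 86*(-9 - 22) + 25*(-88 + 25 + 15) = 86*(-31) + 25*(-48) = -2666 - 1200 = -3866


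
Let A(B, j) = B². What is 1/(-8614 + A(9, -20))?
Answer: -1/8533 ≈ -0.00011719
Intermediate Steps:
1/(-8614 + A(9, -20)) = 1/(-8614 + 9²) = 1/(-8614 + 81) = 1/(-8533) = -1/8533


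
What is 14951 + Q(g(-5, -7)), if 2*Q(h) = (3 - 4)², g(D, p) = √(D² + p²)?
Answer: 29903/2 ≈ 14952.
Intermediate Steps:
Q(h) = ½ (Q(h) = (3 - 4)²/2 = (½)*(-1)² = (½)*1 = ½)
14951 + Q(g(-5, -7)) = 14951 + ½ = 29903/2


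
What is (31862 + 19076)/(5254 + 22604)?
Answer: 25469/13929 ≈ 1.8285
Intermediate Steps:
(31862 + 19076)/(5254 + 22604) = 50938/27858 = 50938*(1/27858) = 25469/13929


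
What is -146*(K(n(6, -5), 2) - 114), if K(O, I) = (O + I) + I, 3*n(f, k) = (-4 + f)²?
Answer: 47596/3 ≈ 15865.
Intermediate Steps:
n(f, k) = (-4 + f)²/3
K(O, I) = O + 2*I (K(O, I) = (I + O) + I = O + 2*I)
-146*(K(n(6, -5), 2) - 114) = -146*(((-4 + 6)²/3 + 2*2) - 114) = -146*(((⅓)*2² + 4) - 114) = -146*(((⅓)*4 + 4) - 114) = -146*((4/3 + 4) - 114) = -146*(16/3 - 114) = -146*(-326/3) = 47596/3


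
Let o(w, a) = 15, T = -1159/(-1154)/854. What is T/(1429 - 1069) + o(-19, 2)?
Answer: 87242419/5816160 ≈ 15.000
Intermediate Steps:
T = 19/16156 (T = -1159*(-1/1154)*(1/854) = (1159/1154)*(1/854) = 19/16156 ≈ 0.0011760)
T/(1429 - 1069) + o(-19, 2) = 19/(16156*(1429 - 1069)) + 15 = (19/16156)/360 + 15 = (19/16156)*(1/360) + 15 = 19/5816160 + 15 = 87242419/5816160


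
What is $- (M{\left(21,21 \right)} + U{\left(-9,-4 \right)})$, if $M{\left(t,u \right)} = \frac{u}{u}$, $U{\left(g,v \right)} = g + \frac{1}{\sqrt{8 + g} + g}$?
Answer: $\frac{665}{82} + \frac{i}{82} \approx 8.1098 + 0.012195 i$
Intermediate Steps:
$U{\left(g,v \right)} = g + \frac{1}{g + \sqrt{8 + g}}$
$M{\left(t,u \right)} = 1$
$- (M{\left(21,21 \right)} + U{\left(-9,-4 \right)}) = - (1 + \frac{1 + \left(-9\right)^{2} - 9 \sqrt{8 - 9}}{-9 + \sqrt{8 - 9}}) = - (1 + \frac{1 + 81 - 9 \sqrt{-1}}{-9 + \sqrt{-1}}) = - (1 + \frac{1 + 81 - 9 i}{-9 + i}) = - (1 + \frac{-9 - i}{82} \left(82 - 9 i\right)) = - (1 + \frac{\left(-9 - i\right) \left(82 - 9 i\right)}{82}) = -1 - \frac{\left(-9 - i\right) \left(82 - 9 i\right)}{82}$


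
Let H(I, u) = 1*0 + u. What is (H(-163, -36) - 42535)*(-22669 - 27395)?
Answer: 2131274544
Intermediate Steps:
H(I, u) = u (H(I, u) = 0 + u = u)
(H(-163, -36) - 42535)*(-22669 - 27395) = (-36 - 42535)*(-22669 - 27395) = -42571*(-50064) = 2131274544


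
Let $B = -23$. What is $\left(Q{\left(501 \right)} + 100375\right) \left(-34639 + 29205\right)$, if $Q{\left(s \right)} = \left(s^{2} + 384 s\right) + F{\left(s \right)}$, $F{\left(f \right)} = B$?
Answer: $-2954666858$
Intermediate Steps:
$F{\left(f \right)} = -23$
$Q{\left(s \right)} = -23 + s^{2} + 384 s$ ($Q{\left(s \right)} = \left(s^{2} + 384 s\right) - 23 = -23 + s^{2} + 384 s$)
$\left(Q{\left(501 \right)} + 100375\right) \left(-34639 + 29205\right) = \left(\left(-23 + 501^{2} + 384 \cdot 501\right) + 100375\right) \left(-34639 + 29205\right) = \left(\left(-23 + 251001 + 192384\right) + 100375\right) \left(-5434\right) = \left(443362 + 100375\right) \left(-5434\right) = 543737 \left(-5434\right) = -2954666858$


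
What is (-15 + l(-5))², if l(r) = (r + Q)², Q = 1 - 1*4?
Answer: 2401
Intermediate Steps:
Q = -3 (Q = 1 - 4 = -3)
l(r) = (-3 + r)² (l(r) = (r - 3)² = (-3 + r)²)
(-15 + l(-5))² = (-15 + (-3 - 5)²)² = (-15 + (-8)²)² = (-15 + 64)² = 49² = 2401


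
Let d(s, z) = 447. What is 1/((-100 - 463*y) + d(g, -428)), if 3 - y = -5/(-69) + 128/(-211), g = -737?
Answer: -14559/18771229 ≈ -0.00077560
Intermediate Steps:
y = 51454/14559 (y = 3 - (-5/(-69) + 128/(-211)) = 3 - (-5*(-1/69) + 128*(-1/211)) = 3 - (5/69 - 128/211) = 3 - 1*(-7777/14559) = 3 + 7777/14559 = 51454/14559 ≈ 3.5342)
1/((-100 - 463*y) + d(g, -428)) = 1/((-100 - 463*51454/14559) + 447) = 1/((-100 - 23823202/14559) + 447) = 1/(-25279102/14559 + 447) = 1/(-18771229/14559) = -14559/18771229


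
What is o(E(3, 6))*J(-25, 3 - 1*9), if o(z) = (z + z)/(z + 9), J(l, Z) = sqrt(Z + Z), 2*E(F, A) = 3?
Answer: 4*I*sqrt(3)/7 ≈ 0.98974*I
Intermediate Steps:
E(F, A) = 3/2 (E(F, A) = (1/2)*3 = 3/2)
J(l, Z) = sqrt(2)*sqrt(Z) (J(l, Z) = sqrt(2*Z) = sqrt(2)*sqrt(Z))
o(z) = 2*z/(9 + z) (o(z) = (2*z)/(9 + z) = 2*z/(9 + z))
o(E(3, 6))*J(-25, 3 - 1*9) = (2*(3/2)/(9 + 3/2))*(sqrt(2)*sqrt(3 - 1*9)) = (2*(3/2)/(21/2))*(sqrt(2)*sqrt(3 - 9)) = (2*(3/2)*(2/21))*(sqrt(2)*sqrt(-6)) = 2*(sqrt(2)*(I*sqrt(6)))/7 = 2*(2*I*sqrt(3))/7 = 4*I*sqrt(3)/7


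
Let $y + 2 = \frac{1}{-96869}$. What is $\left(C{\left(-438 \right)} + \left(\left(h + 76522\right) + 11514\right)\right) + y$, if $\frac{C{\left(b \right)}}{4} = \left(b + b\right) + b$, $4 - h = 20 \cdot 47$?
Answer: $\frac{7927952697}{96869} \approx 81842.0$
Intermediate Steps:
$h = -936$ ($h = 4 - 20 \cdot 47 = 4 - 940 = -936$)
$y = - \frac{193739}{96869}$ ($y = -2 + \frac{1}{-96869} = -2 - \frac{1}{96869} = - \frac{193739}{96869} \approx -2.0$)
$C{\left(b \right)} = 12 b$ ($C{\left(b \right)} = 4 \left(\left(b + b\right) + b\right) = 4 \left(2 b + b\right) = 4 \cdot 3 b = 12 b$)
$\left(C{\left(-438 \right)} + \left(\left(h + 76522\right) + 11514\right)\right) + y = \left(12 \left(-438\right) + \left(\left(-936 + 76522\right) + 11514\right)\right) - \frac{193739}{96869} = \left(-5256 + \left(75586 + 11514\right)\right) - \frac{193739}{96869} = \left(-5256 + 87100\right) - \frac{193739}{96869} = 81844 - \frac{193739}{96869} = \frac{7927952697}{96869}$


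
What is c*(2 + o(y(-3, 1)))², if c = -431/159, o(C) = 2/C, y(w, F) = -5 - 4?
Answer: -110336/12879 ≈ -8.5671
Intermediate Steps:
y(w, F) = -9
c = -431/159 (c = -431*1/159 = -431/159 ≈ -2.7107)
c*(2 + o(y(-3, 1)))² = -431*(2 + 2/(-9))²/159 = -431*(2 + 2*(-⅑))²/159 = -431*(2 - 2/9)²/159 = -431*(16/9)²/159 = -431/159*256/81 = -110336/12879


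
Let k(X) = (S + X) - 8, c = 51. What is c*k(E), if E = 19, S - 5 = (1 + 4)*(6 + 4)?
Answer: 3366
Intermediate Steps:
S = 55 (S = 5 + (1 + 4)*(6 + 4) = 5 + 5*10 = 5 + 50 = 55)
k(X) = 47 + X (k(X) = (55 + X) - 8 = 47 + X)
c*k(E) = 51*(47 + 19) = 51*66 = 3366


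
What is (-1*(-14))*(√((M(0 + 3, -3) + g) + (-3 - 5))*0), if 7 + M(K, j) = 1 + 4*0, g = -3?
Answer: 0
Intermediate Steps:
M(K, j) = -6 (M(K, j) = -7 + (1 + 4*0) = -7 + (1 + 0) = -7 + 1 = -6)
(-1*(-14))*(√((M(0 + 3, -3) + g) + (-3 - 5))*0) = (-1*(-14))*(√((-6 - 3) + (-3 - 5))*0) = 14*(√(-9 - 8)*0) = 14*(√(-17)*0) = 14*((I*√17)*0) = 14*0 = 0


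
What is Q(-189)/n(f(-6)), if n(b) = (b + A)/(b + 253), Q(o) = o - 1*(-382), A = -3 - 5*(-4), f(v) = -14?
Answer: 46127/3 ≈ 15376.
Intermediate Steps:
A = 17 (A = -3 + 20 = 17)
Q(o) = 382 + o (Q(o) = o + 382 = 382 + o)
n(b) = (17 + b)/(253 + b) (n(b) = (b + 17)/(b + 253) = (17 + b)/(253 + b))
Q(-189)/n(f(-6)) = (382 - 189)/(((17 - 14)/(253 - 14))) = 193/((3/239)) = 193/(((1/239)*3)) = 193/(3/239) = 193*(239/3) = 46127/3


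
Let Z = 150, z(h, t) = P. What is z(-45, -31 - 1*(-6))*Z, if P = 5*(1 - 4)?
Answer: -2250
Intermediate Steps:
P = -15 (P = 5*(-3) = -15)
z(h, t) = -15
z(-45, -31 - 1*(-6))*Z = -15*150 = -2250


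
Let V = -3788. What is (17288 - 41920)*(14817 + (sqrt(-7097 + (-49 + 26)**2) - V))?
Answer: -458278360 - 49264*I*sqrt(1642) ≈ -4.5828e+8 - 1.9963e+6*I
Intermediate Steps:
(17288 - 41920)*(14817 + (sqrt(-7097 + (-49 + 26)**2) - V)) = (17288 - 41920)*(14817 + (sqrt(-7097 + (-49 + 26)**2) - 1*(-3788))) = -24632*(14817 + (sqrt(-7097 + (-23)**2) + 3788)) = -24632*(14817 + (sqrt(-7097 + 529) + 3788)) = -24632*(14817 + (sqrt(-6568) + 3788)) = -24632*(14817 + (2*I*sqrt(1642) + 3788)) = -24632*(14817 + (3788 + 2*I*sqrt(1642))) = -24632*(18605 + 2*I*sqrt(1642)) = -458278360 - 49264*I*sqrt(1642)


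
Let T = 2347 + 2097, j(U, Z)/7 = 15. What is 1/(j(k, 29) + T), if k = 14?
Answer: 1/4549 ≈ 0.00021983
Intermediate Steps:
j(U, Z) = 105 (j(U, Z) = 7*15 = 105)
T = 4444
1/(j(k, 29) + T) = 1/(105 + 4444) = 1/4549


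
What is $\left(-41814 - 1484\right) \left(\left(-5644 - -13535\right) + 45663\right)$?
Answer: $-2318781092$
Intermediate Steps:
$\left(-41814 - 1484\right) \left(\left(-5644 - -13535\right) + 45663\right) = - 43298 \left(\left(-5644 + 13535\right) + 45663\right) = - 43298 \left(7891 + 45663\right) = \left(-43298\right) 53554 = -2318781092$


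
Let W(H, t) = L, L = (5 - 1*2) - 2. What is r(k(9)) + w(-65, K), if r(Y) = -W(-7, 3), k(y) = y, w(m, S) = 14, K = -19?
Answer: 13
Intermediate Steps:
L = 1 (L = (5 - 2) - 2 = 3 - 2 = 1)
W(H, t) = 1
r(Y) = -1 (r(Y) = -1*1 = -1)
r(k(9)) + w(-65, K) = -1 + 14 = 13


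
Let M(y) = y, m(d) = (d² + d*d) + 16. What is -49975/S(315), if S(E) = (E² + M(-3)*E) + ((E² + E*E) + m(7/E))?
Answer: -101199375/600910652 ≈ -0.16841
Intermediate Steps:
m(d) = 16 + 2*d² (m(d) = (d² + d²) + 16 = 2*d² + 16 = 16 + 2*d²)
S(E) = 16 - 3*E + 3*E² + 98/E² (S(E) = (E² - 3*E) + ((E² + E*E) + (16 + 2*(7/E)²)) = (E² - 3*E) + ((E² + E²) + (16 + 2*(49/E²))) = (E² - 3*E) + (2*E² + (16 + 98/E²)) = (E² - 3*E) + (16 + 2*E² + 98/E²) = 16 - 3*E + 3*E² + 98/E²)
-49975/S(315) = -49975/(16 - 3*315 + 3*315² + 98/315²) = -49975/(16 - 945 + 3*99225 + 98*(1/99225)) = -49975/(16 - 945 + 297675 + 2/2025) = -49975/600910652/2025 = -49975*2025/600910652 = -101199375/600910652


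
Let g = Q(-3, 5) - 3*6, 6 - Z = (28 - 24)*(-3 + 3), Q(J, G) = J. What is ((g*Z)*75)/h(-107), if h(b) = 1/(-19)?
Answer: 179550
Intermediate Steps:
h(b) = -1/19
Z = 6 (Z = 6 - (28 - 24)*(-3 + 3) = 6 - 4*0 = 6 - 1*0 = 6 + 0 = 6)
g = -21 (g = -3 - 3*6 = -3 - 18 = -21)
((g*Z)*75)/h(-107) = (-21*6*75)/(-1/19) = -126*75*(-19) = -9450*(-19) = 179550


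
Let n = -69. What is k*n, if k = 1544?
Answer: -106536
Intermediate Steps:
k*n = 1544*(-69) = -106536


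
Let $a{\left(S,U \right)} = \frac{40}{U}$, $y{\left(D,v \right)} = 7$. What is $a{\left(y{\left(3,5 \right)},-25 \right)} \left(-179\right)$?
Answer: $\frac{1432}{5} \approx 286.4$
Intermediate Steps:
$a{\left(y{\left(3,5 \right)},-25 \right)} \left(-179\right) = \frac{40}{-25} \left(-179\right) = 40 \left(- \frac{1}{25}\right) \left(-179\right) = \left(- \frac{8}{5}\right) \left(-179\right) = \frac{1432}{5}$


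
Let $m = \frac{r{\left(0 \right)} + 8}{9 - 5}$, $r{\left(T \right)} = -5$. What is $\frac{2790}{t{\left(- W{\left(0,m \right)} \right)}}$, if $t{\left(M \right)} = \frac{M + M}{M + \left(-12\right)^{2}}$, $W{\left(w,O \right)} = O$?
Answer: $-266445$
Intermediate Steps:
$m = \frac{3}{4}$ ($m = \frac{-5 + 8}{9 - 5} = \frac{3}{4} \approx 0.75$)
$t{\left(M \right)} = \frac{2 M}{144 + M}$ ($t{\left(M \right)} = \frac{2 M}{M + 144} = \frac{2 M}{144 + M}$)
$\frac{2790}{t{\left(- W{\left(0,m \right)} \right)}} = \frac{2790}{2 \left(\left(-1\right) \frac{3}{4}\right) \frac{1}{144 - \frac{3}{4}}} = \frac{2790}{2 \left(- \frac{3}{4}\right) \frac{1}{144 - \frac{3}{4}}} = \frac{2790}{2 \left(- \frac{3}{4}\right) \frac{1}{\frac{573}{4}}} = \frac{2790}{2 \left(- \frac{3}{4}\right) \frac{4}{573}} = \frac{2790}{- \frac{2}{191}} = 2790 \left(- \frac{191}{2}\right) = -266445$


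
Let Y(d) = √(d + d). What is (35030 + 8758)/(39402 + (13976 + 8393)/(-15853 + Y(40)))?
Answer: 433591344687320988/390146943326538049 + 3917975088*√5/390146943326538049 ≈ 1.1114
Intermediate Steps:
Y(d) = √2*√d (Y(d) = √(2*d) = √2*√d)
(35030 + 8758)/(39402 + (13976 + 8393)/(-15853 + Y(40))) = (35030 + 8758)/(39402 + (13976 + 8393)/(-15853 + √2*√40)) = 43788/(39402 + 22369/(-15853 + √2*(2*√10))) = 43788/(39402 + 22369/(-15853 + 4*√5))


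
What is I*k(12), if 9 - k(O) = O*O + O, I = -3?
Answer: 441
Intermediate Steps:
k(O) = 9 - O - O**2 (k(O) = 9 - (O*O + O) = 9 - (O**2 + O) = 9 - (O + O**2) = 9 + (-O - O**2) = 9 - O - O**2)
I*k(12) = -3*(9 - 1*12 - 1*12**2) = -3*(9 - 12 - 1*144) = -3*(9 - 12 - 144) = -3*(-147) = 441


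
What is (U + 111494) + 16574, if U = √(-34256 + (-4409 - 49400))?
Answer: 128068 + 3*I*√9785 ≈ 1.2807e+5 + 296.76*I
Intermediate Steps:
U = 3*I*√9785 (U = √(-34256 - 53809) = √(-88065) = 3*I*√9785 ≈ 296.76*I)
(U + 111494) + 16574 = (3*I*√9785 + 111494) + 16574 = (111494 + 3*I*√9785) + 16574 = 128068 + 3*I*√9785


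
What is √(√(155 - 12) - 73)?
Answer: √(-73 + √143) ≈ 7.8129*I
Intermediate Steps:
√(√(155 - 12) - 73) = √(√143 - 73) = √(-73 + √143)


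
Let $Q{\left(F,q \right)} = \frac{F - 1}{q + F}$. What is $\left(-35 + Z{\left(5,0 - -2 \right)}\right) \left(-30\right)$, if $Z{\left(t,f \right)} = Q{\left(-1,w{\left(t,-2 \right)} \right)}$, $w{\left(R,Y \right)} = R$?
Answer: $1065$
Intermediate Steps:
$Q{\left(F,q \right)} = \frac{-1 + F}{F + q}$
$Z{\left(t,f \right)} = - \frac{2}{-1 + t}$ ($Z{\left(t,f \right)} = \frac{-1 - 1}{-1 + t} = \frac{1}{-1 + t} \left(-2\right) = - \frac{2}{-1 + t}$)
$\left(-35 + Z{\left(5,0 - -2 \right)}\right) \left(-30\right) = \left(-35 - \frac{2}{-1 + 5}\right) \left(-30\right) = \left(-35 - \frac{2}{4}\right) \left(-30\right) = \left(-35 - \frac{1}{2}\right) \left(-30\right) = \left(- \frac{71}{2}\right) \left(-30\right) = 1065$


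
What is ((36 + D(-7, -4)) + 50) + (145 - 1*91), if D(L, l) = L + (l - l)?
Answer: 133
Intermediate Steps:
D(L, l) = L (D(L, l) = L + 0 = L)
((36 + D(-7, -4)) + 50) + (145 - 1*91) = ((36 - 7) + 50) + (145 - 1*91) = (29 + 50) + (145 - 91) = 79 + 54 = 133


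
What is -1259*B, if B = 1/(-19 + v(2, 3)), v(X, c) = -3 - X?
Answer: 1259/24 ≈ 52.458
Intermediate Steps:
B = -1/24 (B = 1/(-19 + (-3 - 1*2)) = 1/(-19 + (-3 - 2)) = 1/(-19 - 5) = 1/(-24) = -1/24 ≈ -0.041667)
-1259*B = -1259*(-1/24) = 1259/24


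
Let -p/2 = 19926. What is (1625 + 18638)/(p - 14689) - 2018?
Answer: -110084001/54541 ≈ -2018.4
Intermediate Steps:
p = -39852 (p = -2*19926 = -39852)
(1625 + 18638)/(p - 14689) - 2018 = (1625 + 18638)/(-39852 - 14689) - 2018 = 20263/(-54541) - 2018 = 20263*(-1/54541) - 2018 = -20263/54541 - 2018 = -110084001/54541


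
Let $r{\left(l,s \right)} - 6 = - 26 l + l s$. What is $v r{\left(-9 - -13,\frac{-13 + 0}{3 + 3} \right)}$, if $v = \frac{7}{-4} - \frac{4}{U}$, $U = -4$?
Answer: $80$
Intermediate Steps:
$v = - \frac{3}{4}$ ($v = \frac{7}{-4} - \frac{4}{-4} = 7 \left(- \frac{1}{4}\right) - -1 = - \frac{7}{4} + 1 = - \frac{3}{4} \approx -0.75$)
$r{\left(l,s \right)} = 6 - 26 l + l s$ ($r{\left(l,s \right)} = 6 + \left(- 26 l + l s\right) = 6 - 26 l + l s$)
$v r{\left(-9 - -13,\frac{-13 + 0}{3 + 3} \right)} = - \frac{3 \left(6 - 26 \left(-9 - -13\right) + \left(-9 - -13\right) \frac{-13 + 0}{3 + 3}\right)}{4} = - \frac{3 \left(6 - 26 \left(-9 + 13\right) + \left(-9 + 13\right) \left(- \frac{13}{6}\right)\right)}{4} = - \frac{3 \left(6 - 104 + 4 \left(\left(-13\right) \frac{1}{6}\right)\right)}{4} = - \frac{3 \left(6 - 104 + 4 \left(- \frac{13}{6}\right)\right)}{4} = - \frac{3 \left(6 - 104 - \frac{26}{3}\right)}{4} = \left(- \frac{3}{4}\right) \left(- \frac{320}{3}\right) = 80$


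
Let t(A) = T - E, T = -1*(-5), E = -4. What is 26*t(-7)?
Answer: 234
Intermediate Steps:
T = 5
t(A) = 9 (t(A) = 5 - 1*(-4) = 5 + 4 = 9)
26*t(-7) = 26*9 = 234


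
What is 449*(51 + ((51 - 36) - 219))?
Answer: -68697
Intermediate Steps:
449*(51 + ((51 - 36) - 219)) = 449*(51 + (15 - 219)) = 449*(51 - 204) = 449*(-153) = -68697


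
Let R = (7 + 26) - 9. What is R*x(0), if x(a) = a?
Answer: 0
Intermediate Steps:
R = 24 (R = 33 - 9 = 24)
R*x(0) = 24*0 = 0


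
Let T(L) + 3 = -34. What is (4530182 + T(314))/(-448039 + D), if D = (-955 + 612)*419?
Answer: -4530145/591756 ≈ -7.6554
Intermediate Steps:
D = -143717 (D = -343*419 = -143717)
T(L) = -37 (T(L) = -3 - 34 = -37)
(4530182 + T(314))/(-448039 + D) = (4530182 - 37)/(-448039 - 143717) = 4530145/(-591756) = 4530145*(-1/591756) = -4530145/591756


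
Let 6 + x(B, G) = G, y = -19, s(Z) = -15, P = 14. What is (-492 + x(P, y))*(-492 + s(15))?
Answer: 262119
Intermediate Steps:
x(B, G) = -6 + G
(-492 + x(P, y))*(-492 + s(15)) = (-492 + (-6 - 19))*(-492 - 15) = (-492 - 25)*(-507) = -517*(-507) = 262119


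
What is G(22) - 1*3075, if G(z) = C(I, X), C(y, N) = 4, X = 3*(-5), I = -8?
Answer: -3071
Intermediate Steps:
X = -15
G(z) = 4
G(22) - 1*3075 = 4 - 1*3075 = 4 - 3075 = -3071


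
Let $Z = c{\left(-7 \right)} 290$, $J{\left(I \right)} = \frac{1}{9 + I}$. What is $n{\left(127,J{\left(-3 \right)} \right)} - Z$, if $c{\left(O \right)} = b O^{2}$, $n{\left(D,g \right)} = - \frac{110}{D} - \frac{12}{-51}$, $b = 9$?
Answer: $- \frac{276115872}{2159} \approx -1.2789 \cdot 10^{5}$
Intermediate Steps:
$n{\left(D,g \right)} = \frac{4}{17} - \frac{110}{D}$ ($n{\left(D,g \right)} = - \frac{110}{D} - - \frac{4}{17} = - \frac{110}{D} + \frac{4}{17} = \frac{4}{17} - \frac{110}{D}$)
$c{\left(O \right)} = 9 O^{2}$
$Z = 127890$ ($Z = 9 \left(-7\right)^{2} \cdot 290 = 9 \cdot 49 \cdot 290 = 441 \cdot 290 = 127890$)
$n{\left(127,J{\left(-3 \right)} \right)} - Z = \left(\frac{4}{17} - \frac{110}{127}\right) - 127890 = - \frac{1362}{2159} - 127890 = - \frac{276115872}{2159}$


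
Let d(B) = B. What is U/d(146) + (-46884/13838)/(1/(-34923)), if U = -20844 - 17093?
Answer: 119262598933/1010174 ≈ 1.1806e+5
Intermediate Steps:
U = -37937
U/d(146) + (-46884/13838)/(1/(-34923)) = -37937/146 + (-46884/13838)/(1/(-34923)) = -37937*1/146 + (-46884*1/13838)/(-1/34923) = -37937/146 - 23442/6919*(-34923) = -37937/146 + 818664966/6919 = 119262598933/1010174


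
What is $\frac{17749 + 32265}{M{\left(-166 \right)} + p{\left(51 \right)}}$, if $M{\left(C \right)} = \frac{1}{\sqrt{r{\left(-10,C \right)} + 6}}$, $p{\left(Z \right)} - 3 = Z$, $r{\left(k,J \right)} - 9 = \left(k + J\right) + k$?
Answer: $\frac{461829276}{498637} + \frac{150042 i \sqrt{19}}{498637} \approx 926.18 + 1.3116 i$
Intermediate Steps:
$r{\left(k,J \right)} = 9 + J + 2 k$ ($r{\left(k,J \right)} = 9 + \left(\left(k + J\right) + k\right) = 9 + \left(\left(J + k\right) + k\right) = 9 + \left(J + 2 k\right) = 9 + J + 2 k$)
$p{\left(Z \right)} = 3 + Z$
$M{\left(C \right)} = \frac{1}{\sqrt{-5 + C}}$ ($M{\left(C \right)} = \frac{1}{\sqrt{\left(9 + C + 2 \left(-10\right)\right) + 6}} = \frac{1}{\sqrt{\left(9 + C - 20\right) + 6}} = \frac{1}{\sqrt{\left(-11 + C\right) + 6}} = \frac{1}{\sqrt{-5 + C}}$)
$\frac{17749 + 32265}{M{\left(-166 \right)} + p{\left(51 \right)}} = \frac{17749 + 32265}{\frac{1}{\sqrt{-5 - 166}} + \left(3 + 51\right)} = \frac{50014}{\frac{1}{\sqrt{-171}} + 54} = \frac{50014}{- \frac{i \sqrt{19}}{57} + 54} = \frac{50014}{54 - \frac{i \sqrt{19}}{57}}$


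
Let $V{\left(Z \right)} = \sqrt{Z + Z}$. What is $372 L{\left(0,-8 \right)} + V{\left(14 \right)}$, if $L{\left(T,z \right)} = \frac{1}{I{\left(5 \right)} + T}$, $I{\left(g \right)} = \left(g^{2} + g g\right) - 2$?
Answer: $\frac{31}{4} + 2 \sqrt{7} \approx 13.042$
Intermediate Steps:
$I{\left(g \right)} = -2 + 2 g^{2}$ ($I{\left(g \right)} = \left(g^{2} + g^{2}\right) - 2 = 2 g^{2} - 2 = -2 + 2 g^{2}$)
$L{\left(T,z \right)} = \frac{1}{48 + T}$ ($L{\left(T,z \right)} = \frac{1}{\left(-2 + 2 \cdot 5^{2}\right) + T} = \frac{1}{\left(-2 + 2 \cdot 25\right) + T} = \frac{1}{\left(-2 + 50\right) + T} = \frac{1}{48 + T}$)
$V{\left(Z \right)} = \sqrt{2} \sqrt{Z}$ ($V{\left(Z \right)} = \sqrt{2 Z} = \sqrt{2} \sqrt{Z}$)
$372 L{\left(0,-8 \right)} + V{\left(14 \right)} = \frac{372}{48 + 0} + \sqrt{2} \sqrt{14} = \frac{372}{48} + 2 \sqrt{7} = 372 \cdot \frac{1}{48} + 2 \sqrt{7} = \frac{31}{4} + 2 \sqrt{7}$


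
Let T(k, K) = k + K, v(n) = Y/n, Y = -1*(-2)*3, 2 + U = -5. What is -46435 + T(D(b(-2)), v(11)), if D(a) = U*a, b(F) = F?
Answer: -510625/11 ≈ -46420.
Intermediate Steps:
U = -7 (U = -2 - 5 = -7)
D(a) = -7*a
Y = 6 (Y = 2*3 = 6)
v(n) = 6/n
T(k, K) = K + k
-46435 + T(D(b(-2)), v(11)) = -46435 + (6/11 - 7*(-2)) = -46435 + (6*(1/11) + 14) = -46435 + (6/11 + 14) = -46435 + 160/11 = -510625/11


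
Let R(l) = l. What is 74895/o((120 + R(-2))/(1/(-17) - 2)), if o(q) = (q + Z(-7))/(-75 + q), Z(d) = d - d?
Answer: 346838745/2006 ≈ 1.7290e+5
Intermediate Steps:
Z(d) = 0
o(q) = q/(-75 + q) (o(q) = (q + 0)/(-75 + q) = q/(-75 + q))
74895/o((120 + R(-2))/(1/(-17) - 2)) = 74895/((((120 - 2)/(1/(-17) - 2))/(-75 + (120 - 2)/(1/(-17) - 2)))) = 74895/(((118/(-1/17 - 2))/(-75 + 118/(-1/17 - 2)))) = 74895/(((118/(-35/17))/(-75 + 118/(-35/17)))) = 74895/(((118*(-17/35))/(-75 + 118*(-17/35)))) = 74895/((-2006/(35*(-75 - 2006/35)))) = 74895/((-2006/(35*(-4631/35)))) = 74895/((-2006/35*(-35/4631))) = 74895/(2006/4631) = 74895*(4631/2006) = 346838745/2006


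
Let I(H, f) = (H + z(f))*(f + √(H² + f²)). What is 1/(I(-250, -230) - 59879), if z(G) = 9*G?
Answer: -473721/396717374159 - 23200*√1154/396717374159 ≈ -3.1807e-6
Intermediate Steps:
I(H, f) = (H + 9*f)*(f + √(H² + f²))
1/(I(-250, -230) - 59879) = 1/((9*(-230)² - 250*(-230) - 250*√((-250)² + (-230)²) + 9*(-230)*√((-250)² + (-230)²)) - 59879) = 1/((9*52900 + 57500 - 250*√(62500 + 52900) + 9*(-230)*√(62500 + 52900)) - 59879) = 1/((476100 + 57500 - 2500*√1154 + 9*(-230)*√115400) - 59879) = 1/((476100 + 57500 - 2500*√1154 + 9*(-230)*(10*√1154)) - 59879) = 1/((476100 + 57500 - 2500*√1154 - 20700*√1154) - 59879) = 1/((533600 - 23200*√1154) - 59879) = 1/(473721 - 23200*√1154)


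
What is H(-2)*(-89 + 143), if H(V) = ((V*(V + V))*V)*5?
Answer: -4320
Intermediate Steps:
H(V) = 10*V³ (H(V) = ((V*(2*V))*V)*5 = ((2*V²)*V)*5 = (2*V³)*5 = 10*V³)
H(-2)*(-89 + 143) = (10*(-2)³)*(-89 + 143) = (10*(-8))*54 = -80*54 = -4320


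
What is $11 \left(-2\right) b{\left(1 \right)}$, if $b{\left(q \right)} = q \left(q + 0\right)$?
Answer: $-22$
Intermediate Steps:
$b{\left(q \right)} = q^{2}$ ($b{\left(q \right)} = q q = q^{2}$)
$11 \left(-2\right) b{\left(1 \right)} = 11 \left(-2\right) 1^{2} = \left(-22\right) 1 = -22$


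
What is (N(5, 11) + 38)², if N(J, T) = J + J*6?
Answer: 5329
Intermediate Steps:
N(J, T) = 7*J (N(J, T) = J + 6*J = 7*J)
(N(5, 11) + 38)² = (7*5 + 38)² = (35 + 38)² = 73² = 5329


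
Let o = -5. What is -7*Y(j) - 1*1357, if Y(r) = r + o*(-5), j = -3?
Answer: -1511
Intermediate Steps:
Y(r) = 25 + r (Y(r) = r - 5*(-5) = r + 25 = 25 + r)
-7*Y(j) - 1*1357 = -7*(25 - 3) - 1*1357 = -7*22 - 1357 = -154 - 1357 = -1511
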